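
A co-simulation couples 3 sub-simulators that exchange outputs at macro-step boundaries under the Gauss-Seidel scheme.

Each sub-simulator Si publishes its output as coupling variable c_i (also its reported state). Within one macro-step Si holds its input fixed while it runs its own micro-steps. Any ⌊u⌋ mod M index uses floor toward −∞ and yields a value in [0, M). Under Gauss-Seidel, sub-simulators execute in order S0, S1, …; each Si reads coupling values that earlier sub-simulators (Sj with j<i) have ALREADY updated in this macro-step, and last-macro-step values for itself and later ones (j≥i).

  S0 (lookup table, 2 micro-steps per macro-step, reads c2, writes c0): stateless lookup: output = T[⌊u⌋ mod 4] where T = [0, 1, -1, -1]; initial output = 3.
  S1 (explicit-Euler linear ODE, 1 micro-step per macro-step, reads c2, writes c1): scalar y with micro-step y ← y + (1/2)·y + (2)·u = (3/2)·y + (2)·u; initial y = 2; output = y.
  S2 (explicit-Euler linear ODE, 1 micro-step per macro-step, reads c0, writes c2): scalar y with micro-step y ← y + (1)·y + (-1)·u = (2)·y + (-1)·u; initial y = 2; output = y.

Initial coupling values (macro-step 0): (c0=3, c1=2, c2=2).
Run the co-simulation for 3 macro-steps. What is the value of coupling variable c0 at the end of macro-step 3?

macro 1: S0 reads c2=2 → after 2×micro: -1; S1 reads c2=2 → after 1×micro: 7; S2 reads c0=-1 → after 1×micro: 5 ⇒ (c0=-1, c1=7, c2=5)
macro 2: S0 reads c2=5 → after 2×micro: 1; S1 reads c2=5 → after 1×micro: 41/2; S2 reads c0=1 → after 1×micro: 9 ⇒ (c0=1, c1=41/2, c2=9)
macro 3: S0 reads c2=9 → after 2×micro: 1; S1 reads c2=9 → after 1×micro: 195/4; S2 reads c0=1 → after 1×micro: 17 ⇒ (c0=1, c1=195/4, c2=17)

c0 at macro-step 3 = 1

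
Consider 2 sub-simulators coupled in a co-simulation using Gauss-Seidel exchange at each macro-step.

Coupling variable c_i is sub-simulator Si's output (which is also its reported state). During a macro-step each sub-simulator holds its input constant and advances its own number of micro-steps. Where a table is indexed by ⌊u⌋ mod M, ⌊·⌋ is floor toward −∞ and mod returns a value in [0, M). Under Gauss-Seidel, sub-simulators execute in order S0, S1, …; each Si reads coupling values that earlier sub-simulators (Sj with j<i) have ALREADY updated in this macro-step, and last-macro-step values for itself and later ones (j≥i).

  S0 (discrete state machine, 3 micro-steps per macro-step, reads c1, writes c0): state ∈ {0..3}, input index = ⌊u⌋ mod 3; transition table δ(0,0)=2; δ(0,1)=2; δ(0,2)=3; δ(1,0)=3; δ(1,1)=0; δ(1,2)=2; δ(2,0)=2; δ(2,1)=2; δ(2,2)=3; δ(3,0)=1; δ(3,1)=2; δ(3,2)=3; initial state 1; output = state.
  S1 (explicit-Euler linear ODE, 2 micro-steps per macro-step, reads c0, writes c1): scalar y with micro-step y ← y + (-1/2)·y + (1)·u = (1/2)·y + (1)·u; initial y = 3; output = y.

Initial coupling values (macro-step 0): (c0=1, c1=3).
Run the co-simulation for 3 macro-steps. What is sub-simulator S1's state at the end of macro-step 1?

macro 1: S0 reads c1=3 → after 3×micro: 3; S1 reads c0=3 → after 2×micro: 21/4 ⇒ (c0=3, c1=21/4)
macro 2: S0 reads c1=21/4 → after 3×micro: 3; S1 reads c0=3 → after 2×micro: 93/16 ⇒ (c0=3, c1=93/16)
macro 3: S0 reads c1=93/16 → after 3×micro: 3; S1 reads c0=3 → after 2×micro: 381/64 ⇒ (c0=3, c1=381/64)

S1 state at macro-step 1 = 21/4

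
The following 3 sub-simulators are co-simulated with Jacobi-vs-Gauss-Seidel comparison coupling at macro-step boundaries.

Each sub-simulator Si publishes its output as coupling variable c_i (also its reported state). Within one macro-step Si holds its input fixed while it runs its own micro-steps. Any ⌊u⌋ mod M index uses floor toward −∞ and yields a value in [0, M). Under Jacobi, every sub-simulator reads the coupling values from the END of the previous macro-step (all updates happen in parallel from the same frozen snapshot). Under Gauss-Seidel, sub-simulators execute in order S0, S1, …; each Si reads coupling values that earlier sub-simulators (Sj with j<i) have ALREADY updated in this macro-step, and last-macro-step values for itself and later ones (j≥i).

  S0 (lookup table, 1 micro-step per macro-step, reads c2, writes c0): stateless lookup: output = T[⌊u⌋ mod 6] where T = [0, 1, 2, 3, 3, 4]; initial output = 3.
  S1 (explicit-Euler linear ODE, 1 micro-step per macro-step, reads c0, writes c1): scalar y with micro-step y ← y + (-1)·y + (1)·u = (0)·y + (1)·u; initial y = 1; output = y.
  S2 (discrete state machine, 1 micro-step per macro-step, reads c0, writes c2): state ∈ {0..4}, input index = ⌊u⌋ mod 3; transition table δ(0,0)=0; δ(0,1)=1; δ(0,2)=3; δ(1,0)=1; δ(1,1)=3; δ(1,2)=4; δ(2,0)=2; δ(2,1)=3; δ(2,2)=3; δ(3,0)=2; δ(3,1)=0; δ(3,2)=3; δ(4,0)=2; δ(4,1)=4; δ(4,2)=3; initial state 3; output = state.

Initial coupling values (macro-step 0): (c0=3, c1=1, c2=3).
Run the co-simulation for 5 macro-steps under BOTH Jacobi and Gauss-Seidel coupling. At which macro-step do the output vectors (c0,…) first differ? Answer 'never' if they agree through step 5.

first divergence at macro-step: 2

[Jacobi] macro 1: S0 reads c2=3 → after 1×micro: 3; S1 reads c0=3 → after 1×micro: 3; S2 reads c0=3 → after 1×micro: 2 ⇒ (c0=3, c1=3, c2=2)
[Jacobi] macro 2: S0 reads c2=2 → after 1×micro: 2; S1 reads c0=3 → after 1×micro: 3; S2 reads c0=3 → after 1×micro: 2 ⇒ (c0=2, c1=3, c2=2)
[Jacobi] macro 3: S0 reads c2=2 → after 1×micro: 2; S1 reads c0=2 → after 1×micro: 2; S2 reads c0=2 → after 1×micro: 3 ⇒ (c0=2, c1=2, c2=3)
[Jacobi] macro 4: S0 reads c2=3 → after 1×micro: 3; S1 reads c0=2 → after 1×micro: 2; S2 reads c0=2 → after 1×micro: 3 ⇒ (c0=3, c1=2, c2=3)
[Jacobi] macro 5: S0 reads c2=3 → after 1×micro: 3; S1 reads c0=3 → after 1×micro: 3; S2 reads c0=3 → after 1×micro: 2 ⇒ (c0=3, c1=3, c2=2)
[Gauss-Seidel] macro 1: S0 reads c2=3 → after 1×micro: 3; S1 reads c0=3 → after 1×micro: 3; S2 reads c0=3 → after 1×micro: 2 ⇒ (c0=3, c1=3, c2=2)
[Gauss-Seidel] macro 2: S0 reads c2=2 → after 1×micro: 2; S1 reads c0=2 → after 1×micro: 2; S2 reads c0=2 → after 1×micro: 3 ⇒ (c0=2, c1=2, c2=3)
[Gauss-Seidel] macro 3: S0 reads c2=3 → after 1×micro: 3; S1 reads c0=3 → after 1×micro: 3; S2 reads c0=3 → after 1×micro: 2 ⇒ (c0=3, c1=3, c2=2)
[Gauss-Seidel] macro 4: S0 reads c2=2 → after 1×micro: 2; S1 reads c0=2 → after 1×micro: 2; S2 reads c0=2 → after 1×micro: 3 ⇒ (c0=2, c1=2, c2=3)
[Gauss-Seidel] macro 5: S0 reads c2=3 → after 1×micro: 3; S1 reads c0=3 → after 1×micro: 3; S2 reads c0=3 → after 1×micro: 2 ⇒ (c0=3, c1=3, c2=2)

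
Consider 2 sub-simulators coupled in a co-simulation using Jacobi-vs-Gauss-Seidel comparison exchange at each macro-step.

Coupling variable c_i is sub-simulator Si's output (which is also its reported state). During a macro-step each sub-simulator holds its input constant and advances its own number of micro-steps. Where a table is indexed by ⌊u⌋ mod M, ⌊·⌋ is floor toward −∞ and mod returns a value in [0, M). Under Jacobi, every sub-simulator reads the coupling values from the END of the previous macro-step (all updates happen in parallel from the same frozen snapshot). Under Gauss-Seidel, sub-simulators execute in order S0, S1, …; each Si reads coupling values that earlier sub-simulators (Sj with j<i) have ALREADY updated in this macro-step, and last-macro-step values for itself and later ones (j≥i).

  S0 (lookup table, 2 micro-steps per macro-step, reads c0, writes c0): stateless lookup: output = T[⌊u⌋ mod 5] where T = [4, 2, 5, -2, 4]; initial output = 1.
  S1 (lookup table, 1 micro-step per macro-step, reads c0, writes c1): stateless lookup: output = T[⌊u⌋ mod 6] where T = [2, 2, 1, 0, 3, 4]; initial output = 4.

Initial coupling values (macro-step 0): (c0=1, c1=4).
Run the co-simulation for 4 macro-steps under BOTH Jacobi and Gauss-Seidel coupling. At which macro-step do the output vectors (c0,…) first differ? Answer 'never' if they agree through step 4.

[Jacobi] macro 1: S0 reads c0=1 → after 2×micro: 2; S1 reads c0=1 → after 1×micro: 2 ⇒ (c0=2, c1=2)
[Jacobi] macro 2: S0 reads c0=2 → after 2×micro: 5; S1 reads c0=2 → after 1×micro: 1 ⇒ (c0=5, c1=1)
[Jacobi] macro 3: S0 reads c0=5 → after 2×micro: 4; S1 reads c0=5 → after 1×micro: 4 ⇒ (c0=4, c1=4)
[Jacobi] macro 4: S0 reads c0=4 → after 2×micro: 4; S1 reads c0=4 → after 1×micro: 3 ⇒ (c0=4, c1=3)
[Gauss-Seidel] macro 1: S0 reads c0=1 → after 2×micro: 2; S1 reads c0=2 → after 1×micro: 1 ⇒ (c0=2, c1=1)
[Gauss-Seidel] macro 2: S0 reads c0=2 → after 2×micro: 5; S1 reads c0=5 → after 1×micro: 4 ⇒ (c0=5, c1=4)
[Gauss-Seidel] macro 3: S0 reads c0=5 → after 2×micro: 4; S1 reads c0=4 → after 1×micro: 3 ⇒ (c0=4, c1=3)
[Gauss-Seidel] macro 4: S0 reads c0=4 → after 2×micro: 4; S1 reads c0=4 → after 1×micro: 3 ⇒ (c0=4, c1=3)

first divergence at macro-step: 1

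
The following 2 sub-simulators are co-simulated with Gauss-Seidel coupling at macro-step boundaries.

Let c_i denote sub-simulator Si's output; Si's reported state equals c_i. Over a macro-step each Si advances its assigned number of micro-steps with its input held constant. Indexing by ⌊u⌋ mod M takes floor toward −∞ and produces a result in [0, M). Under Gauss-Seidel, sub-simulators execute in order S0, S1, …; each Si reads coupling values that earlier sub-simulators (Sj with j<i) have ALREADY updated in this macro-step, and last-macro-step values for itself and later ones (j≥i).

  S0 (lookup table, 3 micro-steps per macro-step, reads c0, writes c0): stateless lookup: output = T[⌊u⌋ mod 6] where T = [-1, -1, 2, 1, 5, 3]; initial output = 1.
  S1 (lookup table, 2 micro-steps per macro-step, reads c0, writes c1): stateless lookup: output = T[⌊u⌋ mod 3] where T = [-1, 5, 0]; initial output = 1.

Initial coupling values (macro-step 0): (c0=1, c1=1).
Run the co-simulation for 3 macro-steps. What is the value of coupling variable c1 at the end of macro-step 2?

macro 1: S0 reads c0=1 → after 3×micro: -1; S1 reads c0=-1 → after 2×micro: 0 ⇒ (c0=-1, c1=0)
macro 2: S0 reads c0=-1 → after 3×micro: 3; S1 reads c0=3 → after 2×micro: -1 ⇒ (c0=3, c1=-1)
macro 3: S0 reads c0=3 → after 3×micro: 1; S1 reads c0=1 → after 2×micro: 5 ⇒ (c0=1, c1=5)

c1 at macro-step 2 = -1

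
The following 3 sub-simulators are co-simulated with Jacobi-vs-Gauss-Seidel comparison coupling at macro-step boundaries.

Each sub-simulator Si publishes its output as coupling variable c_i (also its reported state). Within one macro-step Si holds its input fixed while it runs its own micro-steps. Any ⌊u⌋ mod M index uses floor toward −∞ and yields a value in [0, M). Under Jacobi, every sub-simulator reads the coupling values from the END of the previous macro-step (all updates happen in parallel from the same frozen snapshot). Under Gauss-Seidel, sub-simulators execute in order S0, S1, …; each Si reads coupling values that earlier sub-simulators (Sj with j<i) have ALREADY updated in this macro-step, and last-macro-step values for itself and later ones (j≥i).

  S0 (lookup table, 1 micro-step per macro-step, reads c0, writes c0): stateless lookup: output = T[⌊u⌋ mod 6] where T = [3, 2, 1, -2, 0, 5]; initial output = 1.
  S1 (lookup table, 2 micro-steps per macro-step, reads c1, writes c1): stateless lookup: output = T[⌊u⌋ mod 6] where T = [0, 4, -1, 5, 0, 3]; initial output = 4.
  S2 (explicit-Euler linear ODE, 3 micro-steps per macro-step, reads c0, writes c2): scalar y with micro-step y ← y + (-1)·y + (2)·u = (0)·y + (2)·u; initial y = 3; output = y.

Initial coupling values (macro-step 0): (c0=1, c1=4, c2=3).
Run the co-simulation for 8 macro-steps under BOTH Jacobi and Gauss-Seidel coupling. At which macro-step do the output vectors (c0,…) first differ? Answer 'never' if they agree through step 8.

first divergence at macro-step: 1

[Jacobi] macro 1: S0 reads c0=1 → after 1×micro: 2; S1 reads c1=4 → after 2×micro: 0; S2 reads c0=1 → after 3×micro: 2 ⇒ (c0=2, c1=0, c2=2)
[Jacobi] macro 2: S0 reads c0=2 → after 1×micro: 1; S1 reads c1=0 → after 2×micro: 0; S2 reads c0=2 → after 3×micro: 4 ⇒ (c0=1, c1=0, c2=4)
[Jacobi] macro 3: S0 reads c0=1 → after 1×micro: 2; S1 reads c1=0 → after 2×micro: 0; S2 reads c0=1 → after 3×micro: 2 ⇒ (c0=2, c1=0, c2=2)
[Jacobi] macro 4: S0 reads c0=2 → after 1×micro: 1; S1 reads c1=0 → after 2×micro: 0; S2 reads c0=2 → after 3×micro: 4 ⇒ (c0=1, c1=0, c2=4)
[Jacobi] macro 5: S0 reads c0=1 → after 1×micro: 2; S1 reads c1=0 → after 2×micro: 0; S2 reads c0=1 → after 3×micro: 2 ⇒ (c0=2, c1=0, c2=2)
[Jacobi] macro 6: S0 reads c0=2 → after 1×micro: 1; S1 reads c1=0 → after 2×micro: 0; S2 reads c0=2 → after 3×micro: 4 ⇒ (c0=1, c1=0, c2=4)
[Jacobi] macro 7: S0 reads c0=1 → after 1×micro: 2; S1 reads c1=0 → after 2×micro: 0; S2 reads c0=1 → after 3×micro: 2 ⇒ (c0=2, c1=0, c2=2)
[Jacobi] macro 8: S0 reads c0=2 → after 1×micro: 1; S1 reads c1=0 → after 2×micro: 0; S2 reads c0=2 → after 3×micro: 4 ⇒ (c0=1, c1=0, c2=4)
[Gauss-Seidel] macro 1: S0 reads c0=1 → after 1×micro: 2; S1 reads c1=4 → after 2×micro: 0; S2 reads c0=2 → after 3×micro: 4 ⇒ (c0=2, c1=0, c2=4)
[Gauss-Seidel] macro 2: S0 reads c0=2 → after 1×micro: 1; S1 reads c1=0 → after 2×micro: 0; S2 reads c0=1 → after 3×micro: 2 ⇒ (c0=1, c1=0, c2=2)
[Gauss-Seidel] macro 3: S0 reads c0=1 → after 1×micro: 2; S1 reads c1=0 → after 2×micro: 0; S2 reads c0=2 → after 3×micro: 4 ⇒ (c0=2, c1=0, c2=4)
[Gauss-Seidel] macro 4: S0 reads c0=2 → after 1×micro: 1; S1 reads c1=0 → after 2×micro: 0; S2 reads c0=1 → after 3×micro: 2 ⇒ (c0=1, c1=0, c2=2)
[Gauss-Seidel] macro 5: S0 reads c0=1 → after 1×micro: 2; S1 reads c1=0 → after 2×micro: 0; S2 reads c0=2 → after 3×micro: 4 ⇒ (c0=2, c1=0, c2=4)
[Gauss-Seidel] macro 6: S0 reads c0=2 → after 1×micro: 1; S1 reads c1=0 → after 2×micro: 0; S2 reads c0=1 → after 3×micro: 2 ⇒ (c0=1, c1=0, c2=2)
[Gauss-Seidel] macro 7: S0 reads c0=1 → after 1×micro: 2; S1 reads c1=0 → after 2×micro: 0; S2 reads c0=2 → after 3×micro: 4 ⇒ (c0=2, c1=0, c2=4)
[Gauss-Seidel] macro 8: S0 reads c0=2 → after 1×micro: 1; S1 reads c1=0 → after 2×micro: 0; S2 reads c0=1 → after 3×micro: 2 ⇒ (c0=1, c1=0, c2=2)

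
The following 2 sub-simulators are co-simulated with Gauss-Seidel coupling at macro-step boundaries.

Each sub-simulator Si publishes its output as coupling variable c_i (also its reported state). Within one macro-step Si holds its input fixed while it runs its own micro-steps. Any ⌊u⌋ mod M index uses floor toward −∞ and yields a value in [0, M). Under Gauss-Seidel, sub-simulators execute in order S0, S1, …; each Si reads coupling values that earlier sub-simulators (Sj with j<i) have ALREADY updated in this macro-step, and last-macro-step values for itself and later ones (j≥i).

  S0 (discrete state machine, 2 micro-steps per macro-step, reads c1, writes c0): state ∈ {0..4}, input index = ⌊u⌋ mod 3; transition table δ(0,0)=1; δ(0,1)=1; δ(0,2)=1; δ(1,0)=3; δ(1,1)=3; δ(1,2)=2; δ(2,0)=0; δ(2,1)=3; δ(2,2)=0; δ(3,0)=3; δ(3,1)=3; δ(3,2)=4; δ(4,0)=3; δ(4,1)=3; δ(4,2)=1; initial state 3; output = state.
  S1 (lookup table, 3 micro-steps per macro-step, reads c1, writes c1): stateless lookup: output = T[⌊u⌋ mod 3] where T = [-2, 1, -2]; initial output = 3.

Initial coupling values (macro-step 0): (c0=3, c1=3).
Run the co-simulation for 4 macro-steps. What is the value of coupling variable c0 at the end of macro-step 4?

c0 at macro-step 4 = 3

macro 1: S0 reads c1=3 → after 2×micro: 3; S1 reads c1=3 → after 3×micro: -2 ⇒ (c0=3, c1=-2)
macro 2: S0 reads c1=-2 → after 2×micro: 3; S1 reads c1=-2 → after 3×micro: 1 ⇒ (c0=3, c1=1)
macro 3: S0 reads c1=1 → after 2×micro: 3; S1 reads c1=1 → after 3×micro: 1 ⇒ (c0=3, c1=1)
macro 4: S0 reads c1=1 → after 2×micro: 3; S1 reads c1=1 → after 3×micro: 1 ⇒ (c0=3, c1=1)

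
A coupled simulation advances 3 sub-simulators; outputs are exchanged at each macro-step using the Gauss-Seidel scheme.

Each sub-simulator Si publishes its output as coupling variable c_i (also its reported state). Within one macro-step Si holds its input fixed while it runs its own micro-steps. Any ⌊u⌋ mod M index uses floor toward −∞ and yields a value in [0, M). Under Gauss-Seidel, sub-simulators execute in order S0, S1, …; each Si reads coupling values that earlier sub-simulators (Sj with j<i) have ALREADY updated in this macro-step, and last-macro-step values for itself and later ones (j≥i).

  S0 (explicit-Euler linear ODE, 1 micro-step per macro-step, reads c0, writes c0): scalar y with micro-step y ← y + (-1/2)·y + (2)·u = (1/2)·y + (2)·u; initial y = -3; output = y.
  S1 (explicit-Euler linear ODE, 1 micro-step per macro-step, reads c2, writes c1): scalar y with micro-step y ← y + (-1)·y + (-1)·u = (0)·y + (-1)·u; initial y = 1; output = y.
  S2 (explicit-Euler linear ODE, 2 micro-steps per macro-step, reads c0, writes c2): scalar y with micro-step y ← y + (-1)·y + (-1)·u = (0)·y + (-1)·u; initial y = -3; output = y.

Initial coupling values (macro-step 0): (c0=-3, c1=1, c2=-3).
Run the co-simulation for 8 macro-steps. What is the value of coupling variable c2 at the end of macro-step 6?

macro 1: S0 reads c0=-3 → after 1×micro: -15/2; S1 reads c2=-3 → after 1×micro: 3; S2 reads c0=-15/2 → after 2×micro: 15/2 ⇒ (c0=-15/2, c1=3, c2=15/2)
macro 2: S0 reads c0=-15/2 → after 1×micro: -75/4; S1 reads c2=15/2 → after 1×micro: -15/2; S2 reads c0=-75/4 → after 2×micro: 75/4 ⇒ (c0=-75/4, c1=-15/2, c2=75/4)
macro 3: S0 reads c0=-75/4 → after 1×micro: -375/8; S1 reads c2=75/4 → after 1×micro: -75/4; S2 reads c0=-375/8 → after 2×micro: 375/8 ⇒ (c0=-375/8, c1=-75/4, c2=375/8)
macro 4: S0 reads c0=-375/8 → after 1×micro: -1875/16; S1 reads c2=375/8 → after 1×micro: -375/8; S2 reads c0=-1875/16 → after 2×micro: 1875/16 ⇒ (c0=-1875/16, c1=-375/8, c2=1875/16)
macro 5: S0 reads c0=-1875/16 → after 1×micro: -9375/32; S1 reads c2=1875/16 → after 1×micro: -1875/16; S2 reads c0=-9375/32 → after 2×micro: 9375/32 ⇒ (c0=-9375/32, c1=-1875/16, c2=9375/32)
macro 6: S0 reads c0=-9375/32 → after 1×micro: -46875/64; S1 reads c2=9375/32 → after 1×micro: -9375/32; S2 reads c0=-46875/64 → after 2×micro: 46875/64 ⇒ (c0=-46875/64, c1=-9375/32, c2=46875/64)
macro 7: S0 reads c0=-46875/64 → after 1×micro: -234375/128; S1 reads c2=46875/64 → after 1×micro: -46875/64; S2 reads c0=-234375/128 → after 2×micro: 234375/128 ⇒ (c0=-234375/128, c1=-46875/64, c2=234375/128)
macro 8: S0 reads c0=-234375/128 → after 1×micro: -1171875/256; S1 reads c2=234375/128 → after 1×micro: -234375/128; S2 reads c0=-1171875/256 → after 2×micro: 1171875/256 ⇒ (c0=-1171875/256, c1=-234375/128, c2=1171875/256)

c2 at macro-step 6 = 46875/64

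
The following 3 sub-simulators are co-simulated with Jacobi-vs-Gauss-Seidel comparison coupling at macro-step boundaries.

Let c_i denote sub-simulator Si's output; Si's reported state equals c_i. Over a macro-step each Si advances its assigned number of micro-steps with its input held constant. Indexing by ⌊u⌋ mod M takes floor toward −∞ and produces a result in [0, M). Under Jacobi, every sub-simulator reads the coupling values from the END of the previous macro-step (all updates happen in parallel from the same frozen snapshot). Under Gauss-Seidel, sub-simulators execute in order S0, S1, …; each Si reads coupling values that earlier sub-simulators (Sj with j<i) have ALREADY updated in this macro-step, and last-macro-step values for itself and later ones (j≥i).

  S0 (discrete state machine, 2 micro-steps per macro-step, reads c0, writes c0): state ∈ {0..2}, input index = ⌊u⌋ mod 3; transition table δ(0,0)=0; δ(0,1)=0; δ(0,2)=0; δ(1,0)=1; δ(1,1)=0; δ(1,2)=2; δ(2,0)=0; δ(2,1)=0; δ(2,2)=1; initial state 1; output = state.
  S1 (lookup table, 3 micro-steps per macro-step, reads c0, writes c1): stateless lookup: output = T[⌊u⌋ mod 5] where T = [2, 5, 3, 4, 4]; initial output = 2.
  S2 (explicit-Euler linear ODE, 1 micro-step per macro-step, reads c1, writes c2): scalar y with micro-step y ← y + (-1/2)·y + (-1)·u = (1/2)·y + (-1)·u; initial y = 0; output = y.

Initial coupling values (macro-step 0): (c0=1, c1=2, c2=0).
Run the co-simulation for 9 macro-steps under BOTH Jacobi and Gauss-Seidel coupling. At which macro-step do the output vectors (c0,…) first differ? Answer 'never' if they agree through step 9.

[Jacobi] macro 1: S0 reads c0=1 → after 2×micro: 0; S1 reads c0=1 → after 3×micro: 5; S2 reads c1=2 → after 1×micro: -2 ⇒ (c0=0, c1=5, c2=-2)
[Jacobi] macro 2: S0 reads c0=0 → after 2×micro: 0; S1 reads c0=0 → after 3×micro: 2; S2 reads c1=5 → after 1×micro: -6 ⇒ (c0=0, c1=2, c2=-6)
[Jacobi] macro 3: S0 reads c0=0 → after 2×micro: 0; S1 reads c0=0 → after 3×micro: 2; S2 reads c1=2 → after 1×micro: -5 ⇒ (c0=0, c1=2, c2=-5)
[Jacobi] macro 4: S0 reads c0=0 → after 2×micro: 0; S1 reads c0=0 → after 3×micro: 2; S2 reads c1=2 → after 1×micro: -9/2 ⇒ (c0=0, c1=2, c2=-9/2)
[Jacobi] macro 5: S0 reads c0=0 → after 2×micro: 0; S1 reads c0=0 → after 3×micro: 2; S2 reads c1=2 → after 1×micro: -17/4 ⇒ (c0=0, c1=2, c2=-17/4)
[Jacobi] macro 6: S0 reads c0=0 → after 2×micro: 0; S1 reads c0=0 → after 3×micro: 2; S2 reads c1=2 → after 1×micro: -33/8 ⇒ (c0=0, c1=2, c2=-33/8)
[Jacobi] macro 7: S0 reads c0=0 → after 2×micro: 0; S1 reads c0=0 → after 3×micro: 2; S2 reads c1=2 → after 1×micro: -65/16 ⇒ (c0=0, c1=2, c2=-65/16)
[Jacobi] macro 8: S0 reads c0=0 → after 2×micro: 0; S1 reads c0=0 → after 3×micro: 2; S2 reads c1=2 → after 1×micro: -129/32 ⇒ (c0=0, c1=2, c2=-129/32)
[Jacobi] macro 9: S0 reads c0=0 → after 2×micro: 0; S1 reads c0=0 → after 3×micro: 2; S2 reads c1=2 → after 1×micro: -257/64 ⇒ (c0=0, c1=2, c2=-257/64)
[Gauss-Seidel] macro 1: S0 reads c0=1 → after 2×micro: 0; S1 reads c0=0 → after 3×micro: 2; S2 reads c1=2 → after 1×micro: -2 ⇒ (c0=0, c1=2, c2=-2)
[Gauss-Seidel] macro 2: S0 reads c0=0 → after 2×micro: 0; S1 reads c0=0 → after 3×micro: 2; S2 reads c1=2 → after 1×micro: -3 ⇒ (c0=0, c1=2, c2=-3)
[Gauss-Seidel] macro 3: S0 reads c0=0 → after 2×micro: 0; S1 reads c0=0 → after 3×micro: 2; S2 reads c1=2 → after 1×micro: -7/2 ⇒ (c0=0, c1=2, c2=-7/2)
[Gauss-Seidel] macro 4: S0 reads c0=0 → after 2×micro: 0; S1 reads c0=0 → after 3×micro: 2; S2 reads c1=2 → after 1×micro: -15/4 ⇒ (c0=0, c1=2, c2=-15/4)
[Gauss-Seidel] macro 5: S0 reads c0=0 → after 2×micro: 0; S1 reads c0=0 → after 3×micro: 2; S2 reads c1=2 → after 1×micro: -31/8 ⇒ (c0=0, c1=2, c2=-31/8)
[Gauss-Seidel] macro 6: S0 reads c0=0 → after 2×micro: 0; S1 reads c0=0 → after 3×micro: 2; S2 reads c1=2 → after 1×micro: -63/16 ⇒ (c0=0, c1=2, c2=-63/16)
[Gauss-Seidel] macro 7: S0 reads c0=0 → after 2×micro: 0; S1 reads c0=0 → after 3×micro: 2; S2 reads c1=2 → after 1×micro: -127/32 ⇒ (c0=0, c1=2, c2=-127/32)
[Gauss-Seidel] macro 8: S0 reads c0=0 → after 2×micro: 0; S1 reads c0=0 → after 3×micro: 2; S2 reads c1=2 → after 1×micro: -255/64 ⇒ (c0=0, c1=2, c2=-255/64)
[Gauss-Seidel] macro 9: S0 reads c0=0 → after 2×micro: 0; S1 reads c0=0 → after 3×micro: 2; S2 reads c1=2 → after 1×micro: -511/128 ⇒ (c0=0, c1=2, c2=-511/128)

first divergence at macro-step: 1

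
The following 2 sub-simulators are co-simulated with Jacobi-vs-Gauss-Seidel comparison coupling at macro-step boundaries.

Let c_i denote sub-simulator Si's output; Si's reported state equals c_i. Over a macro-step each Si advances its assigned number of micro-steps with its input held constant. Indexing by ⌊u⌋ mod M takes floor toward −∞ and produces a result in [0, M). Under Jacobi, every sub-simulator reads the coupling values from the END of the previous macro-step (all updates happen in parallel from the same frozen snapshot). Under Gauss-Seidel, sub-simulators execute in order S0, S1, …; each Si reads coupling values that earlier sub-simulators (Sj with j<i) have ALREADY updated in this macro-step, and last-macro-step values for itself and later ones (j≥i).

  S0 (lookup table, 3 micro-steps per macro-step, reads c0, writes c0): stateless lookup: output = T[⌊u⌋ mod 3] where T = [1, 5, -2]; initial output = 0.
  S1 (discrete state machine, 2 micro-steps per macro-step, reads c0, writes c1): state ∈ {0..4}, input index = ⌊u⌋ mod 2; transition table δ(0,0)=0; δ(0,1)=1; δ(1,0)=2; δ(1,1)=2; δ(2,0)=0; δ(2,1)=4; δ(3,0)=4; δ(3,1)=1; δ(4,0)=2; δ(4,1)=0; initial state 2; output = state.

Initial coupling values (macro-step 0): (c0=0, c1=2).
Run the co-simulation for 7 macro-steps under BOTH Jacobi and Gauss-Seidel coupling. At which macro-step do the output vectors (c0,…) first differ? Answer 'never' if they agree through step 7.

first divergence at macro-step: 4

[Jacobi] macro 1: S0 reads c0=0 → after 3×micro: 1; S1 reads c0=0 → after 2×micro: 0 ⇒ (c0=1, c1=0)
[Jacobi] macro 2: S0 reads c0=1 → after 3×micro: 5; S1 reads c0=1 → after 2×micro: 2 ⇒ (c0=5, c1=2)
[Jacobi] macro 3: S0 reads c0=5 → after 3×micro: -2; S1 reads c0=5 → after 2×micro: 0 ⇒ (c0=-2, c1=0)
[Jacobi] macro 4: S0 reads c0=-2 → after 3×micro: 5; S1 reads c0=-2 → after 2×micro: 0 ⇒ (c0=5, c1=0)
[Jacobi] macro 5: S0 reads c0=5 → after 3×micro: -2; S1 reads c0=5 → after 2×micro: 2 ⇒ (c0=-2, c1=2)
[Jacobi] macro 6: S0 reads c0=-2 → after 3×micro: 5; S1 reads c0=-2 → after 2×micro: 0 ⇒ (c0=5, c1=0)
[Jacobi] macro 7: S0 reads c0=5 → after 3×micro: -2; S1 reads c0=5 → after 2×micro: 2 ⇒ (c0=-2, c1=2)
[Gauss-Seidel] macro 1: S0 reads c0=0 → after 3×micro: 1; S1 reads c0=1 → after 2×micro: 0 ⇒ (c0=1, c1=0)
[Gauss-Seidel] macro 2: S0 reads c0=1 → after 3×micro: 5; S1 reads c0=5 → after 2×micro: 2 ⇒ (c0=5, c1=2)
[Gauss-Seidel] macro 3: S0 reads c0=5 → after 3×micro: -2; S1 reads c0=-2 → after 2×micro: 0 ⇒ (c0=-2, c1=0)
[Gauss-Seidel] macro 4: S0 reads c0=-2 → after 3×micro: 5; S1 reads c0=5 → after 2×micro: 2 ⇒ (c0=5, c1=2)
[Gauss-Seidel] macro 5: S0 reads c0=5 → after 3×micro: -2; S1 reads c0=-2 → after 2×micro: 0 ⇒ (c0=-2, c1=0)
[Gauss-Seidel] macro 6: S0 reads c0=-2 → after 3×micro: 5; S1 reads c0=5 → after 2×micro: 2 ⇒ (c0=5, c1=2)
[Gauss-Seidel] macro 7: S0 reads c0=5 → after 3×micro: -2; S1 reads c0=-2 → after 2×micro: 0 ⇒ (c0=-2, c1=0)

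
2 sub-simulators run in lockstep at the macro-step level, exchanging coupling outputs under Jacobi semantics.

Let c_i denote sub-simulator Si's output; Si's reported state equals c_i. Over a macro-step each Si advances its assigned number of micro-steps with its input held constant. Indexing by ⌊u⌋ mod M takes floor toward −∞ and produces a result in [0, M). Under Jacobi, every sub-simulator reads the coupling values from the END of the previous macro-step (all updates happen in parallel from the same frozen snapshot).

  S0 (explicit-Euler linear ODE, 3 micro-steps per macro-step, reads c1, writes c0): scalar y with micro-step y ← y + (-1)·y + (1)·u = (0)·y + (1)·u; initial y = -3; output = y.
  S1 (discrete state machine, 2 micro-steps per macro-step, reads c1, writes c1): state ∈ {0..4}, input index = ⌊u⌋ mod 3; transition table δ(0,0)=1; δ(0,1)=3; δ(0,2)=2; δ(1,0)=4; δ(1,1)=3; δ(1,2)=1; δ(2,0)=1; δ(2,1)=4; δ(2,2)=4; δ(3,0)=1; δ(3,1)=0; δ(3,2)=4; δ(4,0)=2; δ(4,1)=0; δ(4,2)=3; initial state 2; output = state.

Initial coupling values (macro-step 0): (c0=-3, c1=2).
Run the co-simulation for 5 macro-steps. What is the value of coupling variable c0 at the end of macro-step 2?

c0 at macro-step 2 = 3

macro 1: S0 reads c1=2 → after 3×micro: 2; S1 reads c1=2 → after 2×micro: 3 ⇒ (c0=2, c1=3)
macro 2: S0 reads c1=3 → after 3×micro: 3; S1 reads c1=3 → after 2×micro: 4 ⇒ (c0=3, c1=4)
macro 3: S0 reads c1=4 → after 3×micro: 4; S1 reads c1=4 → after 2×micro: 3 ⇒ (c0=4, c1=3)
macro 4: S0 reads c1=3 → after 3×micro: 3; S1 reads c1=3 → after 2×micro: 4 ⇒ (c0=3, c1=4)
macro 5: S0 reads c1=4 → after 3×micro: 4; S1 reads c1=4 → after 2×micro: 3 ⇒ (c0=4, c1=3)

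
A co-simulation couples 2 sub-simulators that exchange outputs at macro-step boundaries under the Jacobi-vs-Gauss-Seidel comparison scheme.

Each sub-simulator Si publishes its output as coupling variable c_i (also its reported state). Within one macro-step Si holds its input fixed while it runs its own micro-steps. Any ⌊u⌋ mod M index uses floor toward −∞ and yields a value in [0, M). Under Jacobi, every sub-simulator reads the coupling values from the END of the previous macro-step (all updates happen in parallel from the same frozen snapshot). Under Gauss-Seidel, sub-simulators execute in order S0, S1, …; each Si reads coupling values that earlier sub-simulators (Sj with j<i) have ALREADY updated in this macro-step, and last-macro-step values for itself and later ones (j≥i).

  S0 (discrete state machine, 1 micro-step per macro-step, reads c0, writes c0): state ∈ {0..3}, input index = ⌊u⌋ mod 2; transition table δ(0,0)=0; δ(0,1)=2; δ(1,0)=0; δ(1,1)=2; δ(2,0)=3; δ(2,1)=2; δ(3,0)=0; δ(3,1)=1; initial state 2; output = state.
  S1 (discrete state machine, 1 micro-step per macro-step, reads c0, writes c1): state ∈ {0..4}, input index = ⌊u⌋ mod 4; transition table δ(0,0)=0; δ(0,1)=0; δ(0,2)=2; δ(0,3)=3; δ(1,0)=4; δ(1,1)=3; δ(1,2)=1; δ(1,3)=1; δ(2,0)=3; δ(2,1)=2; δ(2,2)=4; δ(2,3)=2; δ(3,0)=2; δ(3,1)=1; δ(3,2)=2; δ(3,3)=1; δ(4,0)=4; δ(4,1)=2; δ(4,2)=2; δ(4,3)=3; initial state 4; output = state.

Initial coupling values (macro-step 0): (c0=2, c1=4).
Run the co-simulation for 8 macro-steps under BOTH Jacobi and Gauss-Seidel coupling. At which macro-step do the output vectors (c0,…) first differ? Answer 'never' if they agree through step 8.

[Jacobi] macro 1: S0 reads c0=2 → after 1×micro: 3; S1 reads c0=2 → after 1×micro: 2 ⇒ (c0=3, c1=2)
[Jacobi] macro 2: S0 reads c0=3 → after 1×micro: 1; S1 reads c0=3 → after 1×micro: 2 ⇒ (c0=1, c1=2)
[Jacobi] macro 3: S0 reads c0=1 → after 1×micro: 2; S1 reads c0=1 → after 1×micro: 2 ⇒ (c0=2, c1=2)
[Jacobi] macro 4: S0 reads c0=2 → after 1×micro: 3; S1 reads c0=2 → after 1×micro: 4 ⇒ (c0=3, c1=4)
[Jacobi] macro 5: S0 reads c0=3 → after 1×micro: 1; S1 reads c0=3 → after 1×micro: 3 ⇒ (c0=1, c1=3)
[Jacobi] macro 6: S0 reads c0=1 → after 1×micro: 2; S1 reads c0=1 → after 1×micro: 1 ⇒ (c0=2, c1=1)
[Jacobi] macro 7: S0 reads c0=2 → after 1×micro: 3; S1 reads c0=2 → after 1×micro: 1 ⇒ (c0=3, c1=1)
[Jacobi] macro 8: S0 reads c0=3 → after 1×micro: 1; S1 reads c0=3 → after 1×micro: 1 ⇒ (c0=1, c1=1)
[Gauss-Seidel] macro 1: S0 reads c0=2 → after 1×micro: 3; S1 reads c0=3 → after 1×micro: 3 ⇒ (c0=3, c1=3)
[Gauss-Seidel] macro 2: S0 reads c0=3 → after 1×micro: 1; S1 reads c0=1 → after 1×micro: 1 ⇒ (c0=1, c1=1)
[Gauss-Seidel] macro 3: S0 reads c0=1 → after 1×micro: 2; S1 reads c0=2 → after 1×micro: 1 ⇒ (c0=2, c1=1)
[Gauss-Seidel] macro 4: S0 reads c0=2 → after 1×micro: 3; S1 reads c0=3 → after 1×micro: 1 ⇒ (c0=3, c1=1)
[Gauss-Seidel] macro 5: S0 reads c0=3 → after 1×micro: 1; S1 reads c0=1 → after 1×micro: 3 ⇒ (c0=1, c1=3)
[Gauss-Seidel] macro 6: S0 reads c0=1 → after 1×micro: 2; S1 reads c0=2 → after 1×micro: 2 ⇒ (c0=2, c1=2)
[Gauss-Seidel] macro 7: S0 reads c0=2 → after 1×micro: 3; S1 reads c0=3 → after 1×micro: 2 ⇒ (c0=3, c1=2)
[Gauss-Seidel] macro 8: S0 reads c0=3 → after 1×micro: 1; S1 reads c0=1 → after 1×micro: 2 ⇒ (c0=1, c1=2)

first divergence at macro-step: 1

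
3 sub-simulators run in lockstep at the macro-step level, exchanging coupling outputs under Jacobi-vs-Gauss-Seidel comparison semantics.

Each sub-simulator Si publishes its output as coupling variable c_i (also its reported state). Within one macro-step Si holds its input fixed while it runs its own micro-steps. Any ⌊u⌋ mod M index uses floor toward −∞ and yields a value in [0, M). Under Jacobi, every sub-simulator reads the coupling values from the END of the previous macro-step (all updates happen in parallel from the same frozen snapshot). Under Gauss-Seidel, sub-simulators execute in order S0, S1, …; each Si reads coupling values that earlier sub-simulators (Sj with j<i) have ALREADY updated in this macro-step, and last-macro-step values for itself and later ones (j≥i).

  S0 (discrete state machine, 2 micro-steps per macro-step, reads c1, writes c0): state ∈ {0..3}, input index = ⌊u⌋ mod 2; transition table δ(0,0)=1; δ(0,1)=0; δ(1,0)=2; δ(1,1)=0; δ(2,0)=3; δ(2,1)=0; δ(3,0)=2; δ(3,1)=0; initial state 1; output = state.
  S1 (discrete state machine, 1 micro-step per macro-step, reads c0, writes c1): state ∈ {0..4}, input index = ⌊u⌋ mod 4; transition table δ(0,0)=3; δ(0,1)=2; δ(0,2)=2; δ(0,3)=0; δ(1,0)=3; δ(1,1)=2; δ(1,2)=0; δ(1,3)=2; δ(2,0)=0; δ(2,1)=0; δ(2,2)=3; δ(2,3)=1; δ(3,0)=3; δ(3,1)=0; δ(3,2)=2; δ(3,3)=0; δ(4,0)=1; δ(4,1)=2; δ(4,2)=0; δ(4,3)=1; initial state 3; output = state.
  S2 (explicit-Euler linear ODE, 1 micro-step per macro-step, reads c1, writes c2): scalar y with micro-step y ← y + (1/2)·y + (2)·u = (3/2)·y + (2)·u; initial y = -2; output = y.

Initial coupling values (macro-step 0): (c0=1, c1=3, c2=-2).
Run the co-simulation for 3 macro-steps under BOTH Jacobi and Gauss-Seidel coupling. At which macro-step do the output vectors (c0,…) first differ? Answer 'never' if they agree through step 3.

[Jacobi] macro 1: S0 reads c1=3 → after 2×micro: 0; S1 reads c0=1 → after 1×micro: 0; S2 reads c1=3 → after 1×micro: 3 ⇒ (c0=0, c1=0, c2=3)
[Jacobi] macro 2: S0 reads c1=0 → after 2×micro: 2; S1 reads c0=0 → after 1×micro: 3; S2 reads c1=0 → after 1×micro: 9/2 ⇒ (c0=2, c1=3, c2=9/2)
[Jacobi] macro 3: S0 reads c1=3 → after 2×micro: 0; S1 reads c0=2 → after 1×micro: 2; S2 reads c1=3 → after 1×micro: 51/4 ⇒ (c0=0, c1=2, c2=51/4)
[Gauss-Seidel] macro 1: S0 reads c1=3 → after 2×micro: 0; S1 reads c0=0 → after 1×micro: 3; S2 reads c1=3 → after 1×micro: 3 ⇒ (c0=0, c1=3, c2=3)
[Gauss-Seidel] macro 2: S0 reads c1=3 → after 2×micro: 0; S1 reads c0=0 → after 1×micro: 3; S2 reads c1=3 → after 1×micro: 21/2 ⇒ (c0=0, c1=3, c2=21/2)
[Gauss-Seidel] macro 3: S0 reads c1=3 → after 2×micro: 0; S1 reads c0=0 → after 1×micro: 3; S2 reads c1=3 → after 1×micro: 87/4 ⇒ (c0=0, c1=3, c2=87/4)

first divergence at macro-step: 1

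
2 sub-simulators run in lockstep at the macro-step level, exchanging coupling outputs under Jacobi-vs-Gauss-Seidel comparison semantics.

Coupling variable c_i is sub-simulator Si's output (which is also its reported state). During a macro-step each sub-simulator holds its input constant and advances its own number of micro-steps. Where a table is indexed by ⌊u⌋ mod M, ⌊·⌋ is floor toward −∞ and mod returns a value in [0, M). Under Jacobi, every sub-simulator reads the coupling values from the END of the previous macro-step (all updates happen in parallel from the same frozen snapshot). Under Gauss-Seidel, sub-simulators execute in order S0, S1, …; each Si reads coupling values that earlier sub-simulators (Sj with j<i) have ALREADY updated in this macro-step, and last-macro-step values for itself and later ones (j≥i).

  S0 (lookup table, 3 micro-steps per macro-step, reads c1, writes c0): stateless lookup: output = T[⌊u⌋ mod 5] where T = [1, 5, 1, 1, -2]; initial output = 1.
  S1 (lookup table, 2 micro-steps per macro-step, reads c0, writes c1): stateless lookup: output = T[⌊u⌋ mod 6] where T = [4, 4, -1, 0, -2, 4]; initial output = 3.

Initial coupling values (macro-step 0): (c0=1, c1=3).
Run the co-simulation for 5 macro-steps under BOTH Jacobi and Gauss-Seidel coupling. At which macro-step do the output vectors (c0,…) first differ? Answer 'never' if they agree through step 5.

first divergence at macro-step: 2

[Jacobi] macro 1: S0 reads c1=3 → after 3×micro: 1; S1 reads c0=1 → after 2×micro: 4 ⇒ (c0=1, c1=4)
[Jacobi] macro 2: S0 reads c1=4 → after 3×micro: -2; S1 reads c0=1 → after 2×micro: 4 ⇒ (c0=-2, c1=4)
[Jacobi] macro 3: S0 reads c1=4 → after 3×micro: -2; S1 reads c0=-2 → after 2×micro: -2 ⇒ (c0=-2, c1=-2)
[Jacobi] macro 4: S0 reads c1=-2 → after 3×micro: 1; S1 reads c0=-2 → after 2×micro: -2 ⇒ (c0=1, c1=-2)
[Jacobi] macro 5: S0 reads c1=-2 → after 3×micro: 1; S1 reads c0=1 → after 2×micro: 4 ⇒ (c0=1, c1=4)
[Gauss-Seidel] macro 1: S0 reads c1=3 → after 3×micro: 1; S1 reads c0=1 → after 2×micro: 4 ⇒ (c0=1, c1=4)
[Gauss-Seidel] macro 2: S0 reads c1=4 → after 3×micro: -2; S1 reads c0=-2 → after 2×micro: -2 ⇒ (c0=-2, c1=-2)
[Gauss-Seidel] macro 3: S0 reads c1=-2 → after 3×micro: 1; S1 reads c0=1 → after 2×micro: 4 ⇒ (c0=1, c1=4)
[Gauss-Seidel] macro 4: S0 reads c1=4 → after 3×micro: -2; S1 reads c0=-2 → after 2×micro: -2 ⇒ (c0=-2, c1=-2)
[Gauss-Seidel] macro 5: S0 reads c1=-2 → after 3×micro: 1; S1 reads c0=1 → after 2×micro: 4 ⇒ (c0=1, c1=4)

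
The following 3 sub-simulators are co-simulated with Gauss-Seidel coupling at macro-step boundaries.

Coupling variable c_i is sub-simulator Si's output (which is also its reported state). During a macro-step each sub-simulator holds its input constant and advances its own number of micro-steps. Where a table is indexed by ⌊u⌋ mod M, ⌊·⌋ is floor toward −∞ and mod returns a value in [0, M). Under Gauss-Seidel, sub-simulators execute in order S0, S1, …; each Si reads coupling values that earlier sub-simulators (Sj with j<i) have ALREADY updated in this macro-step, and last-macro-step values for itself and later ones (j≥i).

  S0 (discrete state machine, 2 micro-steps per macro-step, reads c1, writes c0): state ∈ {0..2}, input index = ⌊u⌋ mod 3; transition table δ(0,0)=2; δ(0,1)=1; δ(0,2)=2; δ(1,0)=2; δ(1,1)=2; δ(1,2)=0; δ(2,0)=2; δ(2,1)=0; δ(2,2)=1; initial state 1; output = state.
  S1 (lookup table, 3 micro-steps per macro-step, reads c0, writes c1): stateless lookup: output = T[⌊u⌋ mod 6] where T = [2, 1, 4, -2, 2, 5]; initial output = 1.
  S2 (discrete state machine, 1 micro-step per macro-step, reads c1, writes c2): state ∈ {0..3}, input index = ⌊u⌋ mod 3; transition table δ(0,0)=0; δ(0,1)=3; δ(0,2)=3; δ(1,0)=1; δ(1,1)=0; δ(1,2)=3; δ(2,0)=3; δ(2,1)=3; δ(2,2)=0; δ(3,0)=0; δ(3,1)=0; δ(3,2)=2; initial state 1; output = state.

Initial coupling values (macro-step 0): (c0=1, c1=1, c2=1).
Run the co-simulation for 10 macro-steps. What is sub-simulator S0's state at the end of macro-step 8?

macro 1: S0 reads c1=1 → after 2×micro: 0; S1 reads c0=0 → after 3×micro: 2; S2 reads c1=2 → after 1×micro: 3 ⇒ (c0=0, c1=2, c2=3)
macro 2: S0 reads c1=2 → after 2×micro: 1; S1 reads c0=1 → after 3×micro: 1; S2 reads c1=1 → after 1×micro: 0 ⇒ (c0=1, c1=1, c2=0)
macro 3: S0 reads c1=1 → after 2×micro: 0; S1 reads c0=0 → after 3×micro: 2; S2 reads c1=2 → after 1×micro: 3 ⇒ (c0=0, c1=2, c2=3)
macro 4: S0 reads c1=2 → after 2×micro: 1; S1 reads c0=1 → after 3×micro: 1; S2 reads c1=1 → after 1×micro: 0 ⇒ (c0=1, c1=1, c2=0)
macro 5: S0 reads c1=1 → after 2×micro: 0; S1 reads c0=0 → after 3×micro: 2; S2 reads c1=2 → after 1×micro: 3 ⇒ (c0=0, c1=2, c2=3)
macro 6: S0 reads c1=2 → after 2×micro: 1; S1 reads c0=1 → after 3×micro: 1; S2 reads c1=1 → after 1×micro: 0 ⇒ (c0=1, c1=1, c2=0)
macro 7: S0 reads c1=1 → after 2×micro: 0; S1 reads c0=0 → after 3×micro: 2; S2 reads c1=2 → after 1×micro: 3 ⇒ (c0=0, c1=2, c2=3)
macro 8: S0 reads c1=2 → after 2×micro: 1; S1 reads c0=1 → after 3×micro: 1; S2 reads c1=1 → after 1×micro: 0 ⇒ (c0=1, c1=1, c2=0)
macro 9: S0 reads c1=1 → after 2×micro: 0; S1 reads c0=0 → after 3×micro: 2; S2 reads c1=2 → after 1×micro: 3 ⇒ (c0=0, c1=2, c2=3)
macro 10: S0 reads c1=2 → after 2×micro: 1; S1 reads c0=1 → after 3×micro: 1; S2 reads c1=1 → after 1×micro: 0 ⇒ (c0=1, c1=1, c2=0)

S0 state at macro-step 8 = 1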